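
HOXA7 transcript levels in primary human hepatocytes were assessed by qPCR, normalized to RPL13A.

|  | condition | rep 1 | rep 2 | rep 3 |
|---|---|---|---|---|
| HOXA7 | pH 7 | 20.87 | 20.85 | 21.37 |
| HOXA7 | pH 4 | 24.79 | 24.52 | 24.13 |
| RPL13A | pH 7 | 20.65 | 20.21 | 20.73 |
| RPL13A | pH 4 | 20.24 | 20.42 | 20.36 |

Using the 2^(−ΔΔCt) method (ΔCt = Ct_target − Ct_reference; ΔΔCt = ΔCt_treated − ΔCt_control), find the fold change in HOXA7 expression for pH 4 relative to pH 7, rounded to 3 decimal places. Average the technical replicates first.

0.080

Mean Ct: HOXA7 pH 7 21.030; HOXA7 pH 4 24.480; RPL13A pH 7 20.530; RPL13A pH 4 20.340
ΔCt(pH 7) = 21.030 − 20.530 = 0.500
ΔCt(pH 4) = 24.480 − 20.340 = 4.140
ΔΔCt = 4.140 − 0.500 = 3.640
Fold change = 2^(−3.640) = 0.0802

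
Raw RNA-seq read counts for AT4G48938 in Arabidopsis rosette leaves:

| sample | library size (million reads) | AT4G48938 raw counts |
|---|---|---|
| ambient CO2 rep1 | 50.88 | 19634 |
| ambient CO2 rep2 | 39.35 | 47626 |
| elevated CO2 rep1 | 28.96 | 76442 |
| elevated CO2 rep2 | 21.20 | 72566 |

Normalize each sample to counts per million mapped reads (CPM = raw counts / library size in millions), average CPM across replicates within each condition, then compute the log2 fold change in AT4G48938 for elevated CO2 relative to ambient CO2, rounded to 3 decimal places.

CPM(ambient CO2 rep1) = 19634 / 50.88 = 385.8884
CPM(ambient CO2 rep2) = 47626 / 39.35 = 1210.3177
CPM(elevated CO2 rep1) = 76442 / 28.96 = 2639.5718
CPM(elevated CO2 rep2) = 72566 / 21.20 = 3422.9245
mean CPM(ambient CO2) = 798.1030; mean CPM(elevated CO2) = 3031.2482
Fold change = 3031.2482 / 798.1030 = 3.79807
log2(3.79807) = 1.9253

1.925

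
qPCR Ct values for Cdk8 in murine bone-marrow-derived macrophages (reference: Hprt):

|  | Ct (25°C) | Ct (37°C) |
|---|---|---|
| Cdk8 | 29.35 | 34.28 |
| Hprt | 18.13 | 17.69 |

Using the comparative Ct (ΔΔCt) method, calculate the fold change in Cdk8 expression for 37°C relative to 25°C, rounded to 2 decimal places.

ΔCt(25°C) = 29.350 − 18.130 = 11.220
ΔCt(37°C) = 34.280 − 17.690 = 16.590
ΔΔCt = 16.590 − 11.220 = 5.370
Fold change = 2^(−5.370) = 0.024

0.02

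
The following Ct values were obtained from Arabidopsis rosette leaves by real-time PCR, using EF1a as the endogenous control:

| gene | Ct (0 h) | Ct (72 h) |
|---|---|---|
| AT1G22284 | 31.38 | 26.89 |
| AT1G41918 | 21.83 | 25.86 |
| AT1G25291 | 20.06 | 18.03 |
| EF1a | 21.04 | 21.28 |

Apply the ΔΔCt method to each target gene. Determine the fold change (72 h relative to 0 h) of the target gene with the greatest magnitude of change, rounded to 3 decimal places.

AT1G22284: ΔΔCt = (26.89−21.28) − (31.38−21.04) = 5.61 − 10.34 = -4.73; fold change = 2^4.73 = 26.538
AT1G41918: ΔΔCt = (25.86−21.28) − (21.83−21.04) = 4.58 − 0.79 = 3.79; fold change = 2^-3.79 = 0.072
AT1G25291: ΔΔCt = (18.03−21.28) − (20.06−21.04) = -3.25 − (-0.98) = -2.27; fold change = 2^2.27 = 4.823
AT1G22284 has the largest |ΔΔCt| = 4.73.

26.538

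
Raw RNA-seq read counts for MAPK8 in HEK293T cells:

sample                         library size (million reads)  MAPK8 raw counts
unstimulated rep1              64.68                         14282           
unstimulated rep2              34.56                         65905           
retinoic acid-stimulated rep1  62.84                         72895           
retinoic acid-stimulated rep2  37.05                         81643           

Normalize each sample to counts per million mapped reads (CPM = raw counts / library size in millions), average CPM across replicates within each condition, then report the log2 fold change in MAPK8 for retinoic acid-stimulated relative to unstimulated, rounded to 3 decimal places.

0.661

CPM(unstimulated rep1) = 14282 / 64.68 = 220.8101
CPM(unstimulated rep2) = 65905 / 34.56 = 1906.9734
CPM(retinoic acid-stimulated rep1) = 72895 / 62.84 = 1160.0095
CPM(retinoic acid-stimulated rep2) = 81643 / 37.05 = 2203.5897
mean CPM(unstimulated) = 1063.8918; mean CPM(retinoic acid-stimulated) = 1681.7996
Fold change = 1681.7996 / 1063.8918 = 1.58080
log2(1.58080) = 0.6607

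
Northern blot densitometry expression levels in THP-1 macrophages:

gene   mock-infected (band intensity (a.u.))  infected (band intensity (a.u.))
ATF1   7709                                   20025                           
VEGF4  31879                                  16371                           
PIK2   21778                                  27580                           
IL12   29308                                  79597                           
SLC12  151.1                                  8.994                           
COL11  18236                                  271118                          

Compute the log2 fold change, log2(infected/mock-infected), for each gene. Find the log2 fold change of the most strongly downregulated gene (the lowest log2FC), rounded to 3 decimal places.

log2(20025/7709) = 1.377  (ATF1)
log2(16371/31879) = -0.961  (VEGF4)
log2(27580/21778) = 0.341  (PIK2)
log2(79597/29308) = 1.441  (IL12)
log2(8.994/151.1) = -4.070  (SLC12)
log2(271118/18236) = 3.894  (COL11)
SLC12 is most strongly downregulated.

-4.070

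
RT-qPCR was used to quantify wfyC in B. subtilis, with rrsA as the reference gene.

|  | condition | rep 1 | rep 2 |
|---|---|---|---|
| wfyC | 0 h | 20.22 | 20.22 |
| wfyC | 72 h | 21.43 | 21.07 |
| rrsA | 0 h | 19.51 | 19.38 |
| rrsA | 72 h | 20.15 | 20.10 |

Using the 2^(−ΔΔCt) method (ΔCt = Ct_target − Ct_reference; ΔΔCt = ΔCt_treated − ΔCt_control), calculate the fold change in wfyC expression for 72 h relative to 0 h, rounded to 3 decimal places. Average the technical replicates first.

0.785

Mean Ct: wfyC 0 h 20.220; wfyC 72 h 21.250; rrsA 0 h 19.445; rrsA 72 h 20.125
ΔCt(0 h) = 20.220 − 19.445 = 0.775
ΔCt(72 h) = 21.250 − 20.125 = 1.125
ΔΔCt = 1.125 − 0.775 = 0.350
Fold change = 2^(−0.350) = 0.7846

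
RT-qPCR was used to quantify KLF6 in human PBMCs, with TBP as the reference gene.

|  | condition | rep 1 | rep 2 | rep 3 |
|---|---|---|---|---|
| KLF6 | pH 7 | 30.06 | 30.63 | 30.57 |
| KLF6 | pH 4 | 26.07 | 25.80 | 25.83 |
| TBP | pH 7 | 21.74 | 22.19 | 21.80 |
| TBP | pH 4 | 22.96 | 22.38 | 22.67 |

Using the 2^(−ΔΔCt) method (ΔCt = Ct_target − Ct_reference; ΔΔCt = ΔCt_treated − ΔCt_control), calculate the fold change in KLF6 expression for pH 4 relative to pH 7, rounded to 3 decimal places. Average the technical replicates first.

Mean Ct: KLF6 pH 7 30.420; KLF6 pH 4 25.900; TBP pH 7 21.910; TBP pH 4 22.670
ΔCt(pH 7) = 30.420 − 21.910 = 8.510
ΔCt(pH 4) = 25.900 − 22.670 = 3.230
ΔΔCt = 3.230 − 8.510 = -5.280
Fold change = 2^(−(-5.280)) = 2^5.280 = 38.8542

38.854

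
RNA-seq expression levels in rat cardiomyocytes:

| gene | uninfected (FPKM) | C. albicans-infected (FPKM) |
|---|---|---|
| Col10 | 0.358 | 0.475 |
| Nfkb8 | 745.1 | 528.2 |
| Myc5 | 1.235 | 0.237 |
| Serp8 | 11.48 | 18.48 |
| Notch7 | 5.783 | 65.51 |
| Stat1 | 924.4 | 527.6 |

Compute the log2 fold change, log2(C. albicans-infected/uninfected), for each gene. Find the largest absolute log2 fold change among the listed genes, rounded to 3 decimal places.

log2(0.475/0.358) = 0.408  (Col10)
log2(528.2/745.1) = -0.496  (Nfkb8)
log2(0.237/1.235) = -2.382  (Myc5)
log2(18.48/11.48) = 0.687  (Serp8)
log2(65.51/5.783) = 3.502  (Notch7)
log2(527.6/924.4) = -0.809  (Stat1)
The largest magnitude belongs to Notch7.

3.502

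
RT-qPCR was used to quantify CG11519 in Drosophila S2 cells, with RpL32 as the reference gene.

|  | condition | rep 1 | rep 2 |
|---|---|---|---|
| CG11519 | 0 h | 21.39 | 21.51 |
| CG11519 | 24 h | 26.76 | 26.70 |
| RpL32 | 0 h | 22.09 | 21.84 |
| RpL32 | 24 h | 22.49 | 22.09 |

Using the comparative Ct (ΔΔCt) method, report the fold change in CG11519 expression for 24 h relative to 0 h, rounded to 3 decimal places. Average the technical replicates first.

0.032

Mean Ct: CG11519 0 h 21.450; CG11519 24 h 26.730; RpL32 0 h 21.965; RpL32 24 h 22.290
ΔCt(0 h) = 21.450 − 21.965 = -0.515
ΔCt(24 h) = 26.730 − 22.290 = 4.440
ΔΔCt = 4.440 − (-0.515) = 4.955
Fold change = 2^(−4.955) = 0.0322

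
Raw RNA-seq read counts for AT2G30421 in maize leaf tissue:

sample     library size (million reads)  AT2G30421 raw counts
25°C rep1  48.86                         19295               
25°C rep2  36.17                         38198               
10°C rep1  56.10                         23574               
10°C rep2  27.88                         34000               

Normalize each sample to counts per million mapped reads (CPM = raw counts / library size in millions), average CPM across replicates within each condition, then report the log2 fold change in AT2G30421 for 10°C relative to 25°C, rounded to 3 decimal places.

0.176

CPM(25°C rep1) = 19295 / 48.86 = 394.9038
CPM(25°C rep2) = 38198 / 36.17 = 1056.0686
CPM(10°C rep1) = 23574 / 56.10 = 420.2139
CPM(10°C rep2) = 34000 / 27.88 = 1219.5122
mean CPM(25°C) = 725.4862; mean CPM(10°C) = 819.8630
Fold change = 819.8630 / 725.4862 = 1.13009
log2(1.13009) = 0.1764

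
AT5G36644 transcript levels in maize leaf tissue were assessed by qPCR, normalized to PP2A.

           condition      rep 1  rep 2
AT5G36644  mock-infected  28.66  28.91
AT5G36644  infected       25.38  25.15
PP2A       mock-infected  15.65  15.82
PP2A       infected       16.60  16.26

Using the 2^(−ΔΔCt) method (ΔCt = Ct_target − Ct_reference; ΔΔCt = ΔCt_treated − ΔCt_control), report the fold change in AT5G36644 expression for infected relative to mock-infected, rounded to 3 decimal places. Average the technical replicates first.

18.571

Mean Ct: AT5G36644 mock-infected 28.785; AT5G36644 infected 25.265; PP2A mock-infected 15.735; PP2A infected 16.430
ΔCt(mock-infected) = 28.785 − 15.735 = 13.050
ΔCt(infected) = 25.265 − 16.430 = 8.835
ΔΔCt = 8.835 − 13.050 = -4.215
Fold change = 2^(−(-4.215)) = 2^4.215 = 18.5713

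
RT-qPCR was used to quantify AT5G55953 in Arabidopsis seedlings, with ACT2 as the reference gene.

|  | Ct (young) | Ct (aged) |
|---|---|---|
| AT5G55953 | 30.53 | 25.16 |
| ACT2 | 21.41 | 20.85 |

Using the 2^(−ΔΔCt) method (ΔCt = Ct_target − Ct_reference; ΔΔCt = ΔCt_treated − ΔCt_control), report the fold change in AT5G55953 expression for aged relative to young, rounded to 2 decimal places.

28.05

ΔCt(young) = 30.530 − 21.410 = 9.120
ΔCt(aged) = 25.160 − 20.850 = 4.310
ΔΔCt = 4.310 − 9.120 = -4.810
Fold change = 2^(−(-4.810)) = 2^4.810 = 28.051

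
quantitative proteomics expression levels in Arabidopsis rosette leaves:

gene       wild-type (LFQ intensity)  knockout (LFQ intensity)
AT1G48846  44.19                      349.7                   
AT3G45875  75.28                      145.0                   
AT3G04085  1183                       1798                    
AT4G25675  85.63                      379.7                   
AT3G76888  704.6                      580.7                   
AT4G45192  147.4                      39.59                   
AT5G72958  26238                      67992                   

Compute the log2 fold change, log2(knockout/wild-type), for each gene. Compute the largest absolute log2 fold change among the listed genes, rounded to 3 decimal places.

2.984

log2(349.7/44.19) = 2.984  (AT1G48846)
log2(145.0/75.28) = 0.946  (AT3G45875)
log2(1798/1183) = 0.604  (AT3G04085)
log2(379.7/85.63) = 2.149  (AT4G25675)
log2(580.7/704.6) = -0.279  (AT3G76888)
log2(39.59/147.4) = -1.897  (AT4G45192)
log2(67992/26238) = 1.374  (AT5G72958)
The largest magnitude belongs to AT1G48846.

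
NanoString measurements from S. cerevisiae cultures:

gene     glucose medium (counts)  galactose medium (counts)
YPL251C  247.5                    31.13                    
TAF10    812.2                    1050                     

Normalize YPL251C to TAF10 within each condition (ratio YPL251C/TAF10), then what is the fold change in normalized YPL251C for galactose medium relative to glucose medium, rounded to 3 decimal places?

0.097

YPL251C/TAF10 (glucose medium) = 247.5 / 812.2 = 0.30473
YPL251C/TAF10 (galactose medium) = 31.13 / 1050 = 0.029648
Fold change = 0.029648 / 0.30473 = 0.0973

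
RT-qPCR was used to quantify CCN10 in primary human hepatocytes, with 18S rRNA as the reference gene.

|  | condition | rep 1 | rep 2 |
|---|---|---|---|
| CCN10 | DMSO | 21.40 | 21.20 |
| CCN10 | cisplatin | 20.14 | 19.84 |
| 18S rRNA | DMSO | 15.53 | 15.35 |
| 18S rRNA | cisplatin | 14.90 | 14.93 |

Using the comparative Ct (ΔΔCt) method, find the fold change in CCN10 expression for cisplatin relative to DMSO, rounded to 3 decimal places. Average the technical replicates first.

1.723

Mean Ct: CCN10 DMSO 21.300; CCN10 cisplatin 19.990; 18S rRNA DMSO 15.440; 18S rRNA cisplatin 14.915
ΔCt(DMSO) = 21.300 − 15.440 = 5.860
ΔCt(cisplatin) = 19.990 − 14.915 = 5.075
ΔΔCt = 5.075 − 5.860 = -0.785
Fold change = 2^(−(-0.785)) = 2^0.785 = 1.7231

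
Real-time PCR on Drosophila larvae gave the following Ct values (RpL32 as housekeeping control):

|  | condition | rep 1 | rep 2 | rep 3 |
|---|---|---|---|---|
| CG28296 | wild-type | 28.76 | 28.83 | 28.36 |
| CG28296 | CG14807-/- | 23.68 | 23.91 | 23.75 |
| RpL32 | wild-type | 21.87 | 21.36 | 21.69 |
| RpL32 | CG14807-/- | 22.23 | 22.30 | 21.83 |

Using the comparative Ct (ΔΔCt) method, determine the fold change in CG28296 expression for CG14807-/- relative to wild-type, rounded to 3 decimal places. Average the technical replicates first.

40.786

Mean Ct: CG28296 wild-type 28.650; CG28296 CG14807-/- 23.780; RpL32 wild-type 21.640; RpL32 CG14807-/- 22.120
ΔCt(wild-type) = 28.650 − 21.640 = 7.010
ΔCt(CG14807-/-) = 23.780 − 22.120 = 1.660
ΔΔCt = 1.660 − 7.010 = -5.350
Fold change = 2^(−(-5.350)) = 2^5.350 = 40.7859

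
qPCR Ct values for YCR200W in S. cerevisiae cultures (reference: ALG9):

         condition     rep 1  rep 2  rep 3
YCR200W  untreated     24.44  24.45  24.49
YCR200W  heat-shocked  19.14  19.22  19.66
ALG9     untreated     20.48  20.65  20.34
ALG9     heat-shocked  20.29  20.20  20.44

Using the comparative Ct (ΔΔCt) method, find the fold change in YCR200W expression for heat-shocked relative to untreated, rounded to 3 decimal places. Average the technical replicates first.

Mean Ct: YCR200W untreated 24.460; YCR200W heat-shocked 19.340; ALG9 untreated 20.490; ALG9 heat-shocked 20.310
ΔCt(untreated) = 24.460 − 20.490 = 3.970
ΔCt(heat-shocked) = 19.340 − 20.310 = -0.970
ΔΔCt = -0.970 − 3.970 = -4.940
Fold change = 2^(−(-4.940)) = 2^4.940 = 30.6965

30.696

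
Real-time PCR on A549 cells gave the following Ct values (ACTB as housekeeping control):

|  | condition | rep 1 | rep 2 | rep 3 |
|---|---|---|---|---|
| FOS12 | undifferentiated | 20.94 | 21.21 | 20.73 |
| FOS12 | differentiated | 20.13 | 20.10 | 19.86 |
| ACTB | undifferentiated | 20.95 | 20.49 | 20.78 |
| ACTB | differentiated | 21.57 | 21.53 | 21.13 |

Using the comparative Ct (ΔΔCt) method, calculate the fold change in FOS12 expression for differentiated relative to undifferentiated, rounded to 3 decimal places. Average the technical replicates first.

3.031

Mean Ct: FOS12 undifferentiated 20.960; FOS12 differentiated 20.030; ACTB undifferentiated 20.740; ACTB differentiated 21.410
ΔCt(undifferentiated) = 20.960 − 20.740 = 0.220
ΔCt(differentiated) = 20.030 − 21.410 = -1.380
ΔΔCt = -1.380 − 0.220 = -1.600
Fold change = 2^(−(-1.600)) = 2^1.600 = 3.0314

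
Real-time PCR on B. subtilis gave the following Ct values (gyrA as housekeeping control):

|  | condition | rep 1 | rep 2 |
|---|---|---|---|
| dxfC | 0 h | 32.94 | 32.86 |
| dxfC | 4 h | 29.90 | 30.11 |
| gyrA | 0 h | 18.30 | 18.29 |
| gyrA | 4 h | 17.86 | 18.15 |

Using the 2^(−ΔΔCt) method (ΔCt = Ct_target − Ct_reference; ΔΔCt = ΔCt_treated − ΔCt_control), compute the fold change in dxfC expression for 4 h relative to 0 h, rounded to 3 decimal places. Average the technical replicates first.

Mean Ct: dxfC 0 h 32.900; dxfC 4 h 30.005; gyrA 0 h 18.295; gyrA 4 h 18.005
ΔCt(0 h) = 32.900 − 18.295 = 14.605
ΔCt(4 h) = 30.005 − 18.005 = 12.000
ΔΔCt = 12.000 − 14.605 = -2.605
Fold change = 2^(−(-2.605)) = 2^2.605 = 6.0839

6.084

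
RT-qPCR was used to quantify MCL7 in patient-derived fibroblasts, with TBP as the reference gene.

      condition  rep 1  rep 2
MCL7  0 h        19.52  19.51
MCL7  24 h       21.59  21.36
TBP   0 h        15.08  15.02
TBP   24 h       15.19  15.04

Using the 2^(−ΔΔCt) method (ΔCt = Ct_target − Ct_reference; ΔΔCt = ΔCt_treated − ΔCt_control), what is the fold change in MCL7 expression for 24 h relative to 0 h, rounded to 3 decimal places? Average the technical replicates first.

0.269

Mean Ct: MCL7 0 h 19.515; MCL7 24 h 21.475; TBP 0 h 15.050; TBP 24 h 15.115
ΔCt(0 h) = 19.515 − 15.050 = 4.465
ΔCt(24 h) = 21.475 − 15.115 = 6.360
ΔΔCt = 6.360 − 4.465 = 1.895
Fold change = 2^(−1.895) = 0.2689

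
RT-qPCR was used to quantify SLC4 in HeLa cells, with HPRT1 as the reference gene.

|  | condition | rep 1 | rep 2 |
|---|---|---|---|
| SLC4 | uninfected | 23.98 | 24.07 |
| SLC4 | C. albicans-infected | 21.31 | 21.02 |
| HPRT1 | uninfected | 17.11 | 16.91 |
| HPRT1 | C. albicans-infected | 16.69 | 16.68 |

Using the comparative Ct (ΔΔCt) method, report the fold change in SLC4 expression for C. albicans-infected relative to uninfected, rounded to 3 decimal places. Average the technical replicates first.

Mean Ct: SLC4 uninfected 24.025; SLC4 C. albicans-infected 21.165; HPRT1 uninfected 17.010; HPRT1 C. albicans-infected 16.685
ΔCt(uninfected) = 24.025 − 17.010 = 7.015
ΔCt(C. albicans-infected) = 21.165 − 16.685 = 4.480
ΔΔCt = 4.480 − 7.015 = -2.535
Fold change = 2^(−(-2.535)) = 2^2.535 = 5.7958

5.796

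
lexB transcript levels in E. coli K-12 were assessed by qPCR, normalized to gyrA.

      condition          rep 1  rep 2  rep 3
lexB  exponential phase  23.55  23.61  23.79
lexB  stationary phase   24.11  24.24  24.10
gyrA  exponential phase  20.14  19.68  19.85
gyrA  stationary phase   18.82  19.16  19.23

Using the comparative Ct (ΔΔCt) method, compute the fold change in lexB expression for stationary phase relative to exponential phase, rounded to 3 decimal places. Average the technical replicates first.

Mean Ct: lexB exponential phase 23.650; lexB stationary phase 24.150; gyrA exponential phase 19.890; gyrA stationary phase 19.070
ΔCt(exponential phase) = 23.650 − 19.890 = 3.760
ΔCt(stationary phase) = 24.150 − 19.070 = 5.080
ΔΔCt = 5.080 − 3.760 = 1.320
Fold change = 2^(−1.320) = 0.4005

0.401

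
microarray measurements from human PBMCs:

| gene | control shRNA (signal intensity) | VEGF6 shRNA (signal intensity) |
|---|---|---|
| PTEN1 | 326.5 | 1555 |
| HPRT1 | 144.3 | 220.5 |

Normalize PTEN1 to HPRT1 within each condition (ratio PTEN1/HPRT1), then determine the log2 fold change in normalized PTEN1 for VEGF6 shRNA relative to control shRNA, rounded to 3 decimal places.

1.640

PTEN1/HPRT1 (control shRNA) = 326.5 / 144.3 = 2.2626
PTEN1/HPRT1 (VEGF6 shRNA) = 1555 / 220.5 = 7.0522
Fold change = 7.0522 / 2.2626 = 3.1168
log2(3.1168) = 1.6401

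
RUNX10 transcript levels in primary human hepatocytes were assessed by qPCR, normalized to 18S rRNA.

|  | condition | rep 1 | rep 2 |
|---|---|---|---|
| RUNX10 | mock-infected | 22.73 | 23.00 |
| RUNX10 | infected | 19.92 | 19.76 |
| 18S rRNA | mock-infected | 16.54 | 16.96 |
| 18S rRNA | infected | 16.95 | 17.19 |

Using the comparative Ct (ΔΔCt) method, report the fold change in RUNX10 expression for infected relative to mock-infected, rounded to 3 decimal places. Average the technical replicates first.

10.161

Mean Ct: RUNX10 mock-infected 22.865; RUNX10 infected 19.840; 18S rRNA mock-infected 16.750; 18S rRNA infected 17.070
ΔCt(mock-infected) = 22.865 − 16.750 = 6.115
ΔCt(infected) = 19.840 − 17.070 = 2.770
ΔΔCt = 2.770 − 6.115 = -3.345
Fold change = 2^(−(-3.345)) = 2^3.345 = 10.1612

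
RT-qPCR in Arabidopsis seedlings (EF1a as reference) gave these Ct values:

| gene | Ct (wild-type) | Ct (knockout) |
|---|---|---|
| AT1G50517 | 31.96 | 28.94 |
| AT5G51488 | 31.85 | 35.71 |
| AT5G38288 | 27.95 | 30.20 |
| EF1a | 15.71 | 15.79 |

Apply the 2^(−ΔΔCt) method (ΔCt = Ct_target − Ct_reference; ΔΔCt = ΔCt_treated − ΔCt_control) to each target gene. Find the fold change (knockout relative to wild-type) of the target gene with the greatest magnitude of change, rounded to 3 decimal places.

0.073

AT1G50517: ΔΔCt = (28.94−15.79) − (31.96−15.71) = 13.15 − 16.25 = -3.10; fold change = 2^3.10 = 8.574
AT5G51488: ΔΔCt = (35.71−15.79) − (31.85−15.71) = 19.92 − 16.14 = 3.78; fold change = 2^-3.78 = 0.073
AT5G38288: ΔΔCt = (30.20−15.79) − (27.95−15.71) = 14.41 − 12.24 = 2.17; fold change = 2^-2.17 = 0.222
AT5G51488 has the largest |ΔΔCt| = 3.78.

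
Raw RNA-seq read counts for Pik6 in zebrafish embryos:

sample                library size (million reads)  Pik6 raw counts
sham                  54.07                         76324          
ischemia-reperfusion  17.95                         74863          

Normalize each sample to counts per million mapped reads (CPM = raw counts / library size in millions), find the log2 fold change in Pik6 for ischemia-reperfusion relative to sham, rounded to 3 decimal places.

CPM(sham) = 76324 / 54.07 = 1411.5776
CPM(ischemia-reperfusion) = 74863 / 17.95 = 4170.6407
Fold change = 4170.6407 / 1411.5776 = 2.95460
log2(2.95460) = 1.5630

1.563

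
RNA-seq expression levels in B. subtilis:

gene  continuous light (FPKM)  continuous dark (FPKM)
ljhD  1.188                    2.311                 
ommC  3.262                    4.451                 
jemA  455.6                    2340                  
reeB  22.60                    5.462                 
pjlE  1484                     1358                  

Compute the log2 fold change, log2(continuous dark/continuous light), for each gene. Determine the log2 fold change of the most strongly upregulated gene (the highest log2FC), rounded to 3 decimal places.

2.361

log2(2.311/1.188) = 0.960  (ljhD)
log2(4.451/3.262) = 0.448  (ommC)
log2(2340/455.6) = 2.361  (jemA)
log2(5.462/22.60) = -2.049  (reeB)
log2(1358/1484) = -0.128  (pjlE)
jemA is most strongly upregulated.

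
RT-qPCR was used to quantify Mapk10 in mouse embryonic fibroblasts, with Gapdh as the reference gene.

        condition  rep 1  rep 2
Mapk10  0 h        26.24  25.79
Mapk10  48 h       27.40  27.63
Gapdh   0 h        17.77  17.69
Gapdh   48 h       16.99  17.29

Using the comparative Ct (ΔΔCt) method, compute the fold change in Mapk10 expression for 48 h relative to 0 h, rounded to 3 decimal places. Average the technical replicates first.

0.235

Mean Ct: Mapk10 0 h 26.015; Mapk10 48 h 27.515; Gapdh 0 h 17.730; Gapdh 48 h 17.140
ΔCt(0 h) = 26.015 − 17.730 = 8.285
ΔCt(48 h) = 27.515 − 17.140 = 10.375
ΔΔCt = 10.375 − 8.285 = 2.090
Fold change = 2^(−2.090) = 0.2349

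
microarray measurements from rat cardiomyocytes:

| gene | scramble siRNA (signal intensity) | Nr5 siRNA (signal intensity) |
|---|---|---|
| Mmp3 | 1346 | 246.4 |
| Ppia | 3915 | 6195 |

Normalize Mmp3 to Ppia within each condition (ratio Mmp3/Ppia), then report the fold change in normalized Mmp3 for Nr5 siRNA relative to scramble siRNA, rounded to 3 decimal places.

0.116

Mmp3/Ppia (scramble siRNA) = 1346 / 3915 = 0.34381
Mmp3/Ppia (Nr5 siRNA) = 246.4 / 6195 = 0.039774
Fold change = 0.039774 / 0.34381 = 0.1157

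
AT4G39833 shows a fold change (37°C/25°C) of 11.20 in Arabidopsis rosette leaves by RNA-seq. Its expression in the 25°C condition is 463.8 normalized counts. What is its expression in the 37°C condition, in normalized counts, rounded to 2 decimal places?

5194.56

37°C expression = 463.8 × 11.20 = 5194.56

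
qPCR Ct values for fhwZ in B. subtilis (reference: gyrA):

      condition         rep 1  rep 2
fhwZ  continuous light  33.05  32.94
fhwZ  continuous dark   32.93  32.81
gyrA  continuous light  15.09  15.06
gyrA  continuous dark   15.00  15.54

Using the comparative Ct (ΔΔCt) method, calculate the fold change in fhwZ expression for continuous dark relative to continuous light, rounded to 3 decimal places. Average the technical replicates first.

Mean Ct: fhwZ continuous light 32.995; fhwZ continuous dark 32.870; gyrA continuous light 15.075; gyrA continuous dark 15.270
ΔCt(continuous light) = 32.995 − 15.075 = 17.920
ΔCt(continuous dark) = 32.870 − 15.270 = 17.600
ΔΔCt = 17.600 − 17.920 = -0.320
Fold change = 2^(−(-0.320)) = 2^0.320 = 1.2483

1.248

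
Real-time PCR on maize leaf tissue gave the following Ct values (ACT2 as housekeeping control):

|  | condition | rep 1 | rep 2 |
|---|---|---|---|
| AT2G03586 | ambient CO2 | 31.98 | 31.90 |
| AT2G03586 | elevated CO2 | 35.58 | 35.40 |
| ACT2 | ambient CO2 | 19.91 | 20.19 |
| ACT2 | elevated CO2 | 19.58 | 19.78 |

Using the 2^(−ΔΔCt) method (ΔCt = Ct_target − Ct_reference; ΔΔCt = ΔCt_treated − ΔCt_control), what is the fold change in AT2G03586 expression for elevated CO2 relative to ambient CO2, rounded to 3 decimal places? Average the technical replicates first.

0.066

Mean Ct: AT2G03586 ambient CO2 31.940; AT2G03586 elevated CO2 35.490; ACT2 ambient CO2 20.050; ACT2 elevated CO2 19.680
ΔCt(ambient CO2) = 31.940 − 20.050 = 11.890
ΔCt(elevated CO2) = 35.490 − 19.680 = 15.810
ΔΔCt = 15.810 − 11.890 = 3.920
Fold change = 2^(−3.920) = 0.0661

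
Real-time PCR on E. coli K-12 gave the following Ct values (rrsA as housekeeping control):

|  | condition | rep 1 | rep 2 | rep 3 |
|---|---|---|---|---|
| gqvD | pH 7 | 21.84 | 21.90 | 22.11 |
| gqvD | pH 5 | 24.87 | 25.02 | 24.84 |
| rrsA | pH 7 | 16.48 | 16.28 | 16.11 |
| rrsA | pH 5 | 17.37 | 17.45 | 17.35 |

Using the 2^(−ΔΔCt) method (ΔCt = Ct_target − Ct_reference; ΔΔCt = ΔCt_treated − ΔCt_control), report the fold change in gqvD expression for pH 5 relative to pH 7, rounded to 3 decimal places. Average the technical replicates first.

0.275

Mean Ct: gqvD pH 7 21.950; gqvD pH 5 24.910; rrsA pH 7 16.290; rrsA pH 5 17.390
ΔCt(pH 7) = 21.950 − 16.290 = 5.660
ΔCt(pH 5) = 24.910 − 17.390 = 7.520
ΔΔCt = 7.520 − 5.660 = 1.860
Fold change = 2^(−1.860) = 0.2755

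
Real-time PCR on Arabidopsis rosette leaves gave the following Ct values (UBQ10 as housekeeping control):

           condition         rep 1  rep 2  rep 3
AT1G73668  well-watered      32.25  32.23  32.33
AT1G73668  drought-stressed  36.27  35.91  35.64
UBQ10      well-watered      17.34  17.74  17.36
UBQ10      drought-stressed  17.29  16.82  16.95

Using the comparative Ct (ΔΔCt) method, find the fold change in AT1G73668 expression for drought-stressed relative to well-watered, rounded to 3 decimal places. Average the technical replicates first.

Mean Ct: AT1G73668 well-watered 32.270; AT1G73668 drought-stressed 35.940; UBQ10 well-watered 17.480; UBQ10 drought-stressed 17.020
ΔCt(well-watered) = 32.270 − 17.480 = 14.790
ΔCt(drought-stressed) = 35.940 − 17.020 = 18.920
ΔΔCt = 18.920 − 14.790 = 4.130
Fold change = 2^(−4.130) = 0.0571

0.057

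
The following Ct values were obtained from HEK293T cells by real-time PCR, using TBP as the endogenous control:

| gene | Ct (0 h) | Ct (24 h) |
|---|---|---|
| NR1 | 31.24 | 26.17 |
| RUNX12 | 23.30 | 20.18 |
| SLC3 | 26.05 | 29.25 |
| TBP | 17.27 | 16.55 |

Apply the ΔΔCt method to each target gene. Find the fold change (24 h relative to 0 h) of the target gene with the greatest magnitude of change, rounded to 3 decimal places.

20.393

NR1: ΔΔCt = (26.17−16.55) − (31.24−17.27) = 9.62 − 13.97 = -4.35; fold change = 2^4.35 = 20.393
RUNX12: ΔΔCt = (20.18−16.55) − (23.30−17.27) = 3.63 − 6.03 = -2.40; fold change = 2^2.40 = 5.278
SLC3: ΔΔCt = (29.25−16.55) − (26.05−17.27) = 12.70 − 8.78 = 3.92; fold change = 2^-3.92 = 0.066
NR1 has the largest |ΔΔCt| = 4.35.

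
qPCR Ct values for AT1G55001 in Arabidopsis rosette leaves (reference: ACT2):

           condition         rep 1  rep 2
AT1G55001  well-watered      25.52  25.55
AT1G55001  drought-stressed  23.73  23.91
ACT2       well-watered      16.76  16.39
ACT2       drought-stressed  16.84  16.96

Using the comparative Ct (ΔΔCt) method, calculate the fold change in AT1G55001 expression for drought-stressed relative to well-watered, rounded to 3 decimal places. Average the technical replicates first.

4.112

Mean Ct: AT1G55001 well-watered 25.535; AT1G55001 drought-stressed 23.820; ACT2 well-watered 16.575; ACT2 drought-stressed 16.900
ΔCt(well-watered) = 25.535 − 16.575 = 8.960
ΔCt(drought-stressed) = 23.820 − 16.900 = 6.920
ΔΔCt = 6.920 − 8.960 = -2.040
Fold change = 2^(−(-2.040)) = 2^2.040 = 4.1125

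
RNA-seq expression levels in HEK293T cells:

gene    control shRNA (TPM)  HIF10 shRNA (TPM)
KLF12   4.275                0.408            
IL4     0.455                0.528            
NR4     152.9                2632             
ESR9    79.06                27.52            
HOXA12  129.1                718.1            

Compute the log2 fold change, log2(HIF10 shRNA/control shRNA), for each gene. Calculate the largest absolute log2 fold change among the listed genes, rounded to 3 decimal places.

4.105

log2(0.408/4.275) = -3.389  (KLF12)
log2(0.528/0.455) = 0.215  (IL4)
log2(2632/152.9) = 4.105  (NR4)
log2(27.52/79.06) = -1.522  (ESR9)
log2(718.1/129.1) = 2.476  (HOXA12)
The largest magnitude belongs to NR4.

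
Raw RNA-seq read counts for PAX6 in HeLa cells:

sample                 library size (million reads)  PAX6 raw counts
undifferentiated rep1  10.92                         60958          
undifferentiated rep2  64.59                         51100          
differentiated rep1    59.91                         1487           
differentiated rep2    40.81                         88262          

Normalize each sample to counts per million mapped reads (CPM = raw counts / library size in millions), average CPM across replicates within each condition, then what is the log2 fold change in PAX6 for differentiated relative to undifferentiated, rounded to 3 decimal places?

CPM(undifferentiated rep1) = 60958 / 10.92 = 5582.2344
CPM(undifferentiated rep2) = 51100 / 64.59 = 791.1441
CPM(differentiated rep1) = 1487 / 59.91 = 24.8206
CPM(differentiated rep2) = 88262 / 40.81 = 2162.7542
mean CPM(undifferentiated) = 3186.6893; mean CPM(differentiated) = 1093.7874
Fold change = 1093.7874 / 3186.6893 = 0.34324
log2(0.34324) = -1.5427

-1.543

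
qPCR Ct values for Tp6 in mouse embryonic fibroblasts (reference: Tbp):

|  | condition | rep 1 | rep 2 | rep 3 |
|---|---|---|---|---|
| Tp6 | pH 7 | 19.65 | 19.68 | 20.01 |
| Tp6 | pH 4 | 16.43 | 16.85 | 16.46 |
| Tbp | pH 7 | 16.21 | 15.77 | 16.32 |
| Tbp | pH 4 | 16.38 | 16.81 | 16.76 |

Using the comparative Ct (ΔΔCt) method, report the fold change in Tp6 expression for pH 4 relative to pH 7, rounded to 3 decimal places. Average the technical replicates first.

13.454

Mean Ct: Tp6 pH 7 19.780; Tp6 pH 4 16.580; Tbp pH 7 16.100; Tbp pH 4 16.650
ΔCt(pH 7) = 19.780 − 16.100 = 3.680
ΔCt(pH 4) = 16.580 − 16.650 = -0.070
ΔΔCt = -0.070 − 3.680 = -3.750
Fold change = 2^(−(-3.750)) = 2^3.750 = 13.4543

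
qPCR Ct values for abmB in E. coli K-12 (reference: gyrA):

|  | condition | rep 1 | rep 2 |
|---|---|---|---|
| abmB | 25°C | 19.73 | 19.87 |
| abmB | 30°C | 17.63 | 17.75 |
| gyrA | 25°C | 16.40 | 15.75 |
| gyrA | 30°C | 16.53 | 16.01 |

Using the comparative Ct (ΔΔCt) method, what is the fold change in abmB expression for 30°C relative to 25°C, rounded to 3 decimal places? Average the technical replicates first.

Mean Ct: abmB 25°C 19.800; abmB 30°C 17.690; gyrA 25°C 16.075; gyrA 30°C 16.270
ΔCt(25°C) = 19.800 − 16.075 = 3.725
ΔCt(30°C) = 17.690 − 16.270 = 1.420
ΔΔCt = 1.420 − 3.725 = -2.305
Fold change = 2^(−(-2.305)) = 2^2.305 = 4.9417

4.942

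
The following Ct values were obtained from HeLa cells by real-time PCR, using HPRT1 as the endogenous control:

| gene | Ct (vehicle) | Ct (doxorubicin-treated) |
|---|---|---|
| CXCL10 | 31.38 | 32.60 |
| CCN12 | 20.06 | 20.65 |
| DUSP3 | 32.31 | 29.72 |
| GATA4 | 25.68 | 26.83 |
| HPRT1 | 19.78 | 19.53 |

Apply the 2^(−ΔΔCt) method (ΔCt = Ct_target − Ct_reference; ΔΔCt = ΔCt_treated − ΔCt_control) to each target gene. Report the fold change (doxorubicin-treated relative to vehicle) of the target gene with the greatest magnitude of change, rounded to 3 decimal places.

5.063

CXCL10: ΔΔCt = (32.60−19.53) − (31.38−19.78) = 13.07 − 11.60 = 1.47; fold change = 2^-1.47 = 0.361
CCN12: ΔΔCt = (20.65−19.53) − (20.06−19.78) = 1.12 − 0.28 = 0.84; fold change = 2^-0.84 = 0.559
DUSP3: ΔΔCt = (29.72−19.53) − (32.31−19.78) = 10.19 − 12.53 = -2.34; fold change = 2^2.34 = 5.063
GATA4: ΔΔCt = (26.83−19.53) − (25.68−19.78) = 7.30 − 5.90 = 1.40; fold change = 2^-1.40 = 0.379
DUSP3 has the largest |ΔΔCt| = 2.34.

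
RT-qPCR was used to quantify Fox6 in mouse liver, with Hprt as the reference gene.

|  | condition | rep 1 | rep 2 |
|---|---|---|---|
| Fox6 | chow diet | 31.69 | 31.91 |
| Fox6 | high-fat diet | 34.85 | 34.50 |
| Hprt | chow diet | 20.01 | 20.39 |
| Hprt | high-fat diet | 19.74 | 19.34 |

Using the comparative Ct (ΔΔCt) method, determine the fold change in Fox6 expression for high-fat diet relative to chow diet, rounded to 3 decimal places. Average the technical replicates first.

Mean Ct: Fox6 chow diet 31.800; Fox6 high-fat diet 34.675; Hprt chow diet 20.200; Hprt high-fat diet 19.540
ΔCt(chow diet) = 31.800 − 20.200 = 11.600
ΔCt(high-fat diet) = 34.675 − 19.540 = 15.135
ΔΔCt = 15.135 − 11.600 = 3.535
Fold change = 2^(−3.535) = 0.0863

0.086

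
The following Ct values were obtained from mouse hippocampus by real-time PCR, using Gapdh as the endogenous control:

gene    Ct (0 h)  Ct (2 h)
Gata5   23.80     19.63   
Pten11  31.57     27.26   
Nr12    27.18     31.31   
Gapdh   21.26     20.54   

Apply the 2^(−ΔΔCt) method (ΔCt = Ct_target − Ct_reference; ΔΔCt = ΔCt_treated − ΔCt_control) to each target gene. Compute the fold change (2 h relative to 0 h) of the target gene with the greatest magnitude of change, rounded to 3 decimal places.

Gata5: ΔΔCt = (19.63−20.54) − (23.80−21.26) = -0.91 − 2.54 = -3.45; fold change = 2^3.45 = 10.928
Pten11: ΔΔCt = (27.26−20.54) − (31.57−21.26) = 6.72 − 10.31 = -3.59; fold change = 2^3.59 = 12.042
Nr12: ΔΔCt = (31.31−20.54) − (27.18−21.26) = 10.77 − 5.92 = 4.85; fold change = 2^-4.85 = 0.035
Nr12 has the largest |ΔΔCt| = 4.85.

0.035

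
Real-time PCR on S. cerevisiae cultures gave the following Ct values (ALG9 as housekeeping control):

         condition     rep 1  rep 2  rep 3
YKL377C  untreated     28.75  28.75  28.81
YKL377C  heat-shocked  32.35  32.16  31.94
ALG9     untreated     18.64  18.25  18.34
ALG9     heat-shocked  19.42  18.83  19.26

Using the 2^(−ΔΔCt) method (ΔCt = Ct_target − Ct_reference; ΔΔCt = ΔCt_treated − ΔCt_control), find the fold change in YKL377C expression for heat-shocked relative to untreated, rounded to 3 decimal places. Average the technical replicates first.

0.163

Mean Ct: YKL377C untreated 28.770; YKL377C heat-shocked 32.150; ALG9 untreated 18.410; ALG9 heat-shocked 19.170
ΔCt(untreated) = 28.770 − 18.410 = 10.360
ΔCt(heat-shocked) = 32.150 − 19.170 = 12.980
ΔΔCt = 12.980 − 10.360 = 2.620
Fold change = 2^(−2.620) = 0.1627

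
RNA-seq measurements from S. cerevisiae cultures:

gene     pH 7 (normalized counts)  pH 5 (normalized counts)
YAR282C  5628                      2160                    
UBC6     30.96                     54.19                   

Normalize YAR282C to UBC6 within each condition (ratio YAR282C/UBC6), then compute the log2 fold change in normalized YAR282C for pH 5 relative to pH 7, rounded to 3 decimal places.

-2.189

YAR282C/UBC6 (pH 7) = 5628 / 30.96 = 181.78
YAR282C/UBC6 (pH 5) = 2160 / 54.19 = 39.86
Fold change = 39.86 / 181.78 = 0.2193
log2(0.2193) = -2.1892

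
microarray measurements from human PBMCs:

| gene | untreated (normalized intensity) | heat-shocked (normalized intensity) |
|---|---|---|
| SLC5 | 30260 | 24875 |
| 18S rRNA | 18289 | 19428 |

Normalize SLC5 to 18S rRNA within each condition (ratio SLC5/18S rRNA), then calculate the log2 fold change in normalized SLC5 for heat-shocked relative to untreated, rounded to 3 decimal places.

SLC5/18S rRNA (untreated) = 30260 / 18289 = 1.6545
SLC5/18S rRNA (heat-shocked) = 24875 / 19428 = 1.2804
Fold change = 1.2804 / 1.6545 = 0.7738
log2(0.7738) = -0.3699

-0.370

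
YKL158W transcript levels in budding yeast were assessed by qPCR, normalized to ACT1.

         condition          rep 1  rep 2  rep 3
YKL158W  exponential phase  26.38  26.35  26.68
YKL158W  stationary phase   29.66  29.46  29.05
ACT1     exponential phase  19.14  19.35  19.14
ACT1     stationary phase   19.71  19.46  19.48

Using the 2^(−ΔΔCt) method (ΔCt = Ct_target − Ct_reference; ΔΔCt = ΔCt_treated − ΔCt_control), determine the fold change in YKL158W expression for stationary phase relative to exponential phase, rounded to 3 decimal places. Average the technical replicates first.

0.167

Mean Ct: YKL158W exponential phase 26.470; YKL158W stationary phase 29.390; ACT1 exponential phase 19.210; ACT1 stationary phase 19.550
ΔCt(exponential phase) = 26.470 − 19.210 = 7.260
ΔCt(stationary phase) = 29.390 − 19.550 = 9.840
ΔΔCt = 9.840 − 7.260 = 2.580
Fold change = 2^(−2.580) = 0.1672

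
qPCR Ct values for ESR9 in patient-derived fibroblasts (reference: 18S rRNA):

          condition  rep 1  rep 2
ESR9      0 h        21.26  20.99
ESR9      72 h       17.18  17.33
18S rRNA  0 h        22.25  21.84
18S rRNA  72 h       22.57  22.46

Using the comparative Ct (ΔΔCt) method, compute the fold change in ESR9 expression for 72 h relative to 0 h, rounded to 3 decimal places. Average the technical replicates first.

20.252

Mean Ct: ESR9 0 h 21.125; ESR9 72 h 17.255; 18S rRNA 0 h 22.045; 18S rRNA 72 h 22.515
ΔCt(0 h) = 21.125 − 22.045 = -0.920
ΔCt(72 h) = 17.255 − 22.515 = -5.260
ΔΔCt = -5.260 − (-0.920) = -4.340
Fold change = 2^(−(-4.340)) = 2^4.340 = 20.2521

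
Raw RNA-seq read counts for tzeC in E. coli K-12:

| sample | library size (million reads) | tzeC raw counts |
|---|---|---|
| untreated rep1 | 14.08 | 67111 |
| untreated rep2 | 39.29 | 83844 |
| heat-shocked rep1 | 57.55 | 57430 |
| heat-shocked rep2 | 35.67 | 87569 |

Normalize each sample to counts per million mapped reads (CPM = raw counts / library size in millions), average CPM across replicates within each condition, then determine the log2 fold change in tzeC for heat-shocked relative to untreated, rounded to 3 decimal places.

CPM(untreated rep1) = 67111 / 14.08 = 4766.4062
CPM(untreated rep2) = 83844 / 39.29 = 2133.9781
CPM(heat-shocked rep1) = 57430 / 57.55 = 997.9149
CPM(heat-shocked rep2) = 87569 / 35.67 = 2454.9762
mean CPM(untreated) = 3450.1922; mean CPM(heat-shocked) = 1726.4455
Fold change = 1726.4455 / 3450.1922 = 0.50039
log2(0.50039) = -0.9989

-0.999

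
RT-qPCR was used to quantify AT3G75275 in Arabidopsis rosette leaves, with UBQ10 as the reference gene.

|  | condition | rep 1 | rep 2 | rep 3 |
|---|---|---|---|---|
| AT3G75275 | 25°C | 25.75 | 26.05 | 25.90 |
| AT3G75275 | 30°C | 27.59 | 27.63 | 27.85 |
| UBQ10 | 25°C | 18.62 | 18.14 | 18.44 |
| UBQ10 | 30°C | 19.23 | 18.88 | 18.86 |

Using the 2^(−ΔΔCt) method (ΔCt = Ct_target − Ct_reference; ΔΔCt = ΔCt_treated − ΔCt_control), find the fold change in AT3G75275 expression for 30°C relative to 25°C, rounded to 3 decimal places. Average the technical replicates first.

0.435

Mean Ct: AT3G75275 25°C 25.900; AT3G75275 30°C 27.690; UBQ10 25°C 18.400; UBQ10 30°C 18.990
ΔCt(25°C) = 25.900 − 18.400 = 7.500
ΔCt(30°C) = 27.690 − 18.990 = 8.700
ΔΔCt = 8.700 − 7.500 = 1.200
Fold change = 2^(−1.200) = 0.4353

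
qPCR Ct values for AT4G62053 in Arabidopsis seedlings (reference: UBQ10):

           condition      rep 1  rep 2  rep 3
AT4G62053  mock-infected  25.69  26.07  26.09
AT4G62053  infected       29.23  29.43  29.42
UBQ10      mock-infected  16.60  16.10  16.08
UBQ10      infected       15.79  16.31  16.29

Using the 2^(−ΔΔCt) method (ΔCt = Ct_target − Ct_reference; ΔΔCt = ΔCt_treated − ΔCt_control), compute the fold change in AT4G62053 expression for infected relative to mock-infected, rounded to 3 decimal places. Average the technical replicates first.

Mean Ct: AT4G62053 mock-infected 25.950; AT4G62053 infected 29.360; UBQ10 mock-infected 16.260; UBQ10 infected 16.130
ΔCt(mock-infected) = 25.950 − 16.260 = 9.690
ΔCt(infected) = 29.360 − 16.130 = 13.230
ΔΔCt = 13.230 − 9.690 = 3.540
Fold change = 2^(−3.540) = 0.0860

0.086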